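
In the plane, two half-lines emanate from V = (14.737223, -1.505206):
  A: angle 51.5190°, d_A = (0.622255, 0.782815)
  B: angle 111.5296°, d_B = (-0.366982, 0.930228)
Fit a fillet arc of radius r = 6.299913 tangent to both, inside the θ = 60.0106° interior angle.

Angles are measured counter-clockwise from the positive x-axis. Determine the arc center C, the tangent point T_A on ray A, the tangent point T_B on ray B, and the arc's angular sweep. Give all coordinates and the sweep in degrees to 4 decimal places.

center=(16.5940,10.9550) T_A=(21.5257,7.0349) T_B=(10.7337,8.6431) sweep=119.9894

bisector direction at 81.5243° = (0.147390,0.989078)
center distance |VC| = r/sin(θ/2) = 6.299913/sin(30.0053°) = 12.597808
C = V + |VC|·bis = (16.5940,10.9550)
T_A = V + ((C−V)·d_A)·d_A = V + 10.9094·d_A = (21.5257,7.0349)
T_B = V + ((C−V)·d_B)·d_B = V + 10.9094·d_B = (10.7337,8.6431)
sweep = 180° − θ = 119.9894°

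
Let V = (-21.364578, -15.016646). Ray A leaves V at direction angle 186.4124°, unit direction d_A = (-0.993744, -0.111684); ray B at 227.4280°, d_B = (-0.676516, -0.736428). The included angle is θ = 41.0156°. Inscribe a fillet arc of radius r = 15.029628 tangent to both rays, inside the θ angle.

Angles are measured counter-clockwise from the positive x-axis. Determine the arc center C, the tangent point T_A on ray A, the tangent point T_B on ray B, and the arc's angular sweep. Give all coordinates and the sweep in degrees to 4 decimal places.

bisector direction at 206.9202° = (-0.891638,-0.452749)
center distance |VC| = r/sin(θ/2) = 15.029628/sin(20.5078°) = 42.900745
C = V + |VC|·bis = (-59.6165,-34.4399)
T_A = V + ((C−V)·d_A)·d_A = V + 40.1819·d_A = (-61.2951,-19.5043)
T_B = V + ((C−V)·d_B)·d_B = V + 40.1819·d_B = (-48.5483,-44.6077)
sweep = 180° − θ = 138.9844°

center=(-59.6165,-34.4399) T_A=(-61.2951,-19.5043) T_B=(-48.5483,-44.6077) sweep=138.9844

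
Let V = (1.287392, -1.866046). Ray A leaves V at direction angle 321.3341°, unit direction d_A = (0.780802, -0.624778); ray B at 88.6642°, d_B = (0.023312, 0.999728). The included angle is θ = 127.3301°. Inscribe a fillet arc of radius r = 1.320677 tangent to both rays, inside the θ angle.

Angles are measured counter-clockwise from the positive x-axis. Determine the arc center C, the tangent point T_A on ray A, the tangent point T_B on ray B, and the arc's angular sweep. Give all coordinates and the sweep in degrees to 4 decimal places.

bisector direction at 24.9992° = (0.906314,0.422605)
center distance |VC| = r/sin(θ/2) = 1.320677/sin(63.6651°) = 1.473615
C = V + |VC|·bis = (2.6229,-1.2433)
T_A = V + ((C−V)·d_A)·d_A = V + 0.6537·d_A = (1.7978,-2.2745)
T_B = V + ((C−V)·d_B)·d_B = V + 0.6537·d_B = (1.3026,-1.2125)
sweep = 180° − θ = 52.6699°

center=(2.6229,-1.2433) T_A=(1.7978,-2.2745) T_B=(1.3026,-1.2125) sweep=52.6699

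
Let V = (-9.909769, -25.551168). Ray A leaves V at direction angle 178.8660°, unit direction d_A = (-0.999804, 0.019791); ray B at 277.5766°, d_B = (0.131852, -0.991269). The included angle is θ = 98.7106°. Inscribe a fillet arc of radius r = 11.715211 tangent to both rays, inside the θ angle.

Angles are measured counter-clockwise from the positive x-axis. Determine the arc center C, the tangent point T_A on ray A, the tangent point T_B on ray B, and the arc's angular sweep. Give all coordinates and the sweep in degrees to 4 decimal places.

center=(-20.1967,-37.0650) T_A=(-19.9648,-25.3521) T_B=(-8.5837,-35.5204) sweep=81.2894

bisector direction at 228.2213° = (-0.666255,-0.745724)
center distance |VC| = r/sin(θ/2) = 11.715211/sin(49.3553°) = 15.439874
C = V + |VC|·bis = (-20.1967,-37.0650)
T_A = V + ((C−V)·d_A)·d_A = V + 10.0570·d_A = (-19.9648,-25.3521)
T_B = V + ((C−V)·d_B)·d_B = V + 10.0570·d_B = (-8.5837,-35.5204)
sweep = 180° − θ = 81.2894°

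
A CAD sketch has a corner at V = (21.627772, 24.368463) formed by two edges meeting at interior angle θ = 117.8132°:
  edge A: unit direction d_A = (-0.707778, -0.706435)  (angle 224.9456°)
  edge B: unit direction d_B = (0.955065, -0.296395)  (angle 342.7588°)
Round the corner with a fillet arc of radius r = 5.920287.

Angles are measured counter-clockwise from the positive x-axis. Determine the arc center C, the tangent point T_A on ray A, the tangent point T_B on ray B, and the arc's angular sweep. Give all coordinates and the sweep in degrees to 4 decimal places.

center=(23.2830,17.6559) T_A=(19.1007,21.8462) T_B=(25.0378,23.3102) sweep=62.1868

bisector direction at 283.8522° = (0.239418,-0.970917)
center distance |VC| = r/sin(θ/2) = 5.920287/sin(58.9066°) = 6.913585
C = V + |VC|·bis = (23.2830,17.6559)
T_A = V + ((C−V)·d_A)·d_A = V + 3.5704·d_A = (19.1007,21.8462)
T_B = V + ((C−V)·d_B)·d_B = V + 3.5704·d_B = (25.0378,23.3102)
sweep = 180° − θ = 62.1868°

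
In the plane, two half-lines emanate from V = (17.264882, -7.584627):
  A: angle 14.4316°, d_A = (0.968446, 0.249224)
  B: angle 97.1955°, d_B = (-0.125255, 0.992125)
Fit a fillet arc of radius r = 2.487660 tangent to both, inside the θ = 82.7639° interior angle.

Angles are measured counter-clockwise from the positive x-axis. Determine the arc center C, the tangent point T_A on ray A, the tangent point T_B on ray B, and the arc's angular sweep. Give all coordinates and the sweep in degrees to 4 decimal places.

center=(19.3793,-4.4718) T_A=(19.9993,-6.8809) T_B=(16.9112,-4.7834) sweep=97.2361

bisector direction at 55.8136° = (0.561888,0.827213)
center distance |VC| = r/sin(θ/2) = 2.487660/sin(41.3820°) = 3.763050
C = V + |VC|·bis = (19.3793,-4.4718)
T_A = V + ((C−V)·d_A)·d_A = V + 2.8235·d_A = (19.9993,-6.8809)
T_B = V + ((C−V)·d_B)·d_B = V + 2.8235·d_B = (16.9112,-4.7834)
sweep = 180° − θ = 97.2361°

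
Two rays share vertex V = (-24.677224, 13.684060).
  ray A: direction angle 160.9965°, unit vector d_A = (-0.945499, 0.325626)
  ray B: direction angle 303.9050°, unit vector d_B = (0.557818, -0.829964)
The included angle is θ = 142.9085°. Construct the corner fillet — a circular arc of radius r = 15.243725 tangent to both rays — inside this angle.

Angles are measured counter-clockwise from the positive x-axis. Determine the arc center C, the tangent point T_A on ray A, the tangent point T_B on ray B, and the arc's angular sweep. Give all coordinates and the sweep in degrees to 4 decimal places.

bisector direction at 232.4507° = (-0.609443,-0.792830)
center distance |VC| = r/sin(θ/2) = 15.243725/sin(71.4543°) = 16.078692
C = V + |VC|·bis = (-34.4763,0.9364)
T_A = V + ((C−V)·d_A)·d_A = V + 5.1140·d_A = (-29.5125,15.3493)
T_B = V + ((C−V)·d_B)·d_B = V + 5.1140·d_B = (-21.8245,9.4396)
sweep = 180° − θ = 37.0915°

center=(-34.4763,0.9364) T_A=(-29.5125,15.3493) T_B=(-21.8245,9.4396) sweep=37.0915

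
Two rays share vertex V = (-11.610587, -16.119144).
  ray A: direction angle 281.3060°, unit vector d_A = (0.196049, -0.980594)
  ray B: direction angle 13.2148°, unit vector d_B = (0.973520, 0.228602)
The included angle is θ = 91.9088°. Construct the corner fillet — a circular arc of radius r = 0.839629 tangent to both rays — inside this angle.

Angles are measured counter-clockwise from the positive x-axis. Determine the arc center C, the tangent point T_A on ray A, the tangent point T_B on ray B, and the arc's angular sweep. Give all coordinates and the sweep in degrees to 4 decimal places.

center=(-10.6280,-16.7509) T_A=(-11.4514,-16.9155) T_B=(-10.8200,-15.9335) sweep=88.0912

bisector direction at 327.2604° = (0.841137,-0.540822)
center distance |VC| = r/sin(θ/2) = 0.839629/sin(45.9544°) = 1.168120
C = V + |VC|·bis = (-10.6280,-16.7509)
T_A = V + ((C−V)·d_A)·d_A = V + 0.8121·d_A = (-11.4514,-16.9155)
T_B = V + ((C−V)·d_B)·d_B = V + 0.8121·d_B = (-10.8200,-15.9335)
sweep = 180° − θ = 88.0912°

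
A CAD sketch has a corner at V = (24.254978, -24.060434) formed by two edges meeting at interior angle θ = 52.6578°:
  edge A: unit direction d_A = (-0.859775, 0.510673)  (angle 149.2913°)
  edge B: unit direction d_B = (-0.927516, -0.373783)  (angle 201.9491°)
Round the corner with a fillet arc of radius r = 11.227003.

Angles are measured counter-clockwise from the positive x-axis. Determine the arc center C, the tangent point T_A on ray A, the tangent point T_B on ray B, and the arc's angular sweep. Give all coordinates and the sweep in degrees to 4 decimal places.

bisector direction at 175.6202° = (-0.997080,0.076368)
center distance |VC| = r/sin(θ/2) = 11.227003/sin(26.3289°) = 25.313219
C = V + |VC|·bis = (-0.9843,-22.1273)
T_A = V + ((C−V)·d_A)·d_A = V + 22.6873·d_A = (4.7490,-12.4746)
T_B = V + ((C−V)·d_B)·d_B = V + 22.6873·d_B = (3.2121,-32.5406)
sweep = 180° − θ = 127.3422°

center=(-0.9843,-22.1273) T_A=(4.7490,-12.4746) T_B=(3.2121,-32.5406) sweep=127.3422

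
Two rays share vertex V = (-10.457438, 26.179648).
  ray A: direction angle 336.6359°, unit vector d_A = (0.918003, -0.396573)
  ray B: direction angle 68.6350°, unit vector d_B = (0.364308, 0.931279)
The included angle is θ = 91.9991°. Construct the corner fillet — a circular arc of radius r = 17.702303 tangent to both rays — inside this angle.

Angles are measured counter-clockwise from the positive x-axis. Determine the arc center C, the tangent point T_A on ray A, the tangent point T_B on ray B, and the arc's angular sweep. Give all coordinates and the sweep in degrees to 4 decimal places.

bisector direction at 22.6354° = (0.922972,0.384866)
center distance |VC| = r/sin(θ/2) = 17.702303/sin(45.9995°) = 24.609284
C = V + |VC|·bis = (12.2562,35.6509)
T_A = V + ((C−V)·d_A)·d_A = V + 17.0952·d_A = (5.2360,19.4002)
T_B = V + ((C−V)·d_B)·d_B = V + 17.0952·d_B = (-4.2295,42.1000)
sweep = 180° − θ = 88.0009°

center=(12.2562,35.6509) T_A=(5.2360,19.4002) T_B=(-4.2295,42.1000) sweep=88.0009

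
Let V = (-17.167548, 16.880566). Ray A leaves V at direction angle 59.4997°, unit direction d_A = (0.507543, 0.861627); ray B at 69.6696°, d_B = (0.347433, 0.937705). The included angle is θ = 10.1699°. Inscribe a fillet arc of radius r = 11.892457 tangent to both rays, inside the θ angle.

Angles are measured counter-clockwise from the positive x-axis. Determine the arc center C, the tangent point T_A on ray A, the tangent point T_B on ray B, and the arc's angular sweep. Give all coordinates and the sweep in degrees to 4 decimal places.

bisector direction at 64.5846° = (0.429177,0.903220)
center distance |VC| = r/sin(θ/2) = 11.892457/sin(5.0850°) = 134.176914
C = V + |VC|·bis = (40.4181,138.0719)
T_A = V + ((C−V)·d_A)·d_A = V + 133.6488·d_A = (50.6650,132.0360)
T_B = V + ((C−V)·d_B)·d_B = V + 133.6488·d_B = (29.2665,142.2037)
sweep = 180° − θ = 169.8301°

center=(40.4181,138.0719) T_A=(50.6650,132.0360) T_B=(29.2665,142.2037) sweep=169.8301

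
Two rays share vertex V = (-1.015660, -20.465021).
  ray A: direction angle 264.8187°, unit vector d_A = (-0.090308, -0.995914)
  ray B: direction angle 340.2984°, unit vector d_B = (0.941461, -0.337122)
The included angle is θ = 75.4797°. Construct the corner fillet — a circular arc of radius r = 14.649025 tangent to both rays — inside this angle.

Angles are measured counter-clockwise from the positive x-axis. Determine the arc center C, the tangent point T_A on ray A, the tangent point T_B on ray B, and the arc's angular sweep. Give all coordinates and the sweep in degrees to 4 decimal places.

center=(11.8643,-40.6370) T_A=(-2.7249,-39.3141) T_B=(16.8028,-26.8455) sweep=104.5203

bisector direction at 302.5585° = (0.538161,-0.842842)
center distance |VC| = r/sin(θ/2) = 14.649025/sin(37.7398°) = 23.933296
C = V + |VC|·bis = (11.8643,-40.6370)
T_A = V + ((C−V)·d_A)·d_A = V + 18.9264·d_A = (-2.7249,-39.3141)
T_B = V + ((C−V)·d_B)·d_B = V + 18.9264·d_B = (16.8028,-26.8455)
sweep = 180° − θ = 104.5203°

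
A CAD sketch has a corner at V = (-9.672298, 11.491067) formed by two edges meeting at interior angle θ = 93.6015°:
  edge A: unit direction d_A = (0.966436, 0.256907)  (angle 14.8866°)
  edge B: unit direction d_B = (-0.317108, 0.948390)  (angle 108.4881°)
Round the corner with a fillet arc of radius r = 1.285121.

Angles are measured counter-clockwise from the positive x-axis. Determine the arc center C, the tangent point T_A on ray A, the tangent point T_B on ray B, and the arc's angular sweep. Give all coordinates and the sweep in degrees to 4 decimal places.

bisector direction at 61.6874° = (0.474283,0.880373)
center distance |VC| = r/sin(θ/2) = 1.285121/sin(46.8008°) = 1.762909
C = V + |VC|·bis = (-8.8362,13.0431)
T_A = V + ((C−V)·d_A)·d_A = V + 1.2068·d_A = (-8.5060,11.8011)
T_B = V + ((C−V)·d_B)·d_B = V + 1.2068·d_B = (-10.0550,12.6356)
sweep = 180° − θ = 86.3985°

center=(-8.8362,13.0431) T_A=(-8.5060,11.8011) T_B=(-10.0550,12.6356) sweep=86.3985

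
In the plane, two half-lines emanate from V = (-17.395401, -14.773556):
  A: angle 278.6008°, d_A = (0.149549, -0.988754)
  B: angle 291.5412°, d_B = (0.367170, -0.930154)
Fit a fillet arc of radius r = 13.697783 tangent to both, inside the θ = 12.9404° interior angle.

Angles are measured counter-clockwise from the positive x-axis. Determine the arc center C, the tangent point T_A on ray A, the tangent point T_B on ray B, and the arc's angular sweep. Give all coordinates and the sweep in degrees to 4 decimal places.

center=(14.2112,-132.1492) T_A=(0.6675,-134.1977) T_B=(26.9523,-127.1197) sweep=167.0596

bisector direction at 285.0710° = (0.260016,-0.965604)
center distance |VC| = r/sin(θ/2) = 13.697783/sin(6.4702°) = 121.556629
C = V + |VC|·bis = (14.2112,-132.1492)
T_A = V + ((C−V)·d_A)·d_A = V + 120.7824·d_A = (0.6675,-134.1977)
T_B = V + ((C−V)·d_B)·d_B = V + 120.7824·d_B = (26.9523,-127.1197)
sweep = 180° − θ = 167.0596°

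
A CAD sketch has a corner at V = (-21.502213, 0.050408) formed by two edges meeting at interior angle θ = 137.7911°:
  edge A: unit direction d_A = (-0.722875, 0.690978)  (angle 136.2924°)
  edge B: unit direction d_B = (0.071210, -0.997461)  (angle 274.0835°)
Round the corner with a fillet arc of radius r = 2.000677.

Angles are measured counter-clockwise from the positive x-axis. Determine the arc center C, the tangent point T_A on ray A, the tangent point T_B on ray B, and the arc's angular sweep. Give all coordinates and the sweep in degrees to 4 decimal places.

center=(-23.4428,-0.8623) T_A=(-22.0604,0.5840) T_B=(-21.4472,-0.7198) sweep=42.2089

bisector direction at 205.1880° = (-0.904917,-0.425589)
center distance |VC| = r/sin(θ/2) = 2.000677/sin(68.8956°) = 2.144519
C = V + |VC|·bis = (-23.4428,-0.8623)
T_A = V + ((C−V)·d_A)·d_A = V + 0.7722·d_A = (-22.0604,0.5840)
T_B = V + ((C−V)·d_B)·d_B = V + 0.7722·d_B = (-21.4472,-0.7198)
sweep = 180° − θ = 42.2089°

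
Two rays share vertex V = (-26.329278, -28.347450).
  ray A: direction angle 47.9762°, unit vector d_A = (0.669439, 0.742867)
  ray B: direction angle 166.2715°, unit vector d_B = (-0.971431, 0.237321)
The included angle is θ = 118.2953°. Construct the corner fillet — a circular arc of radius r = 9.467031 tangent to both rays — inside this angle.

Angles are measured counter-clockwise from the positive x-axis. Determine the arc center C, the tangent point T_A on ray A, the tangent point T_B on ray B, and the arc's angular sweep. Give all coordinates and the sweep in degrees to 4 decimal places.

bisector direction at 107.1239° = (-0.294438,0.955671)
center distance |VC| = r/sin(θ/2) = 9.467031/sin(59.1476°) = 11.027516
C = V + |VC|·bis = (-29.5762,-17.8088)
T_A = V + ((C−V)·d_A)·d_A = V + 5.6552·d_A = (-22.5435,-24.1464)
T_B = V + ((C−V)·d_B)·d_B = V + 5.6552·d_B = (-31.8229,-27.0053)
sweep = 180° − θ = 61.7047°

center=(-29.5762,-17.8088) T_A=(-22.5435,-24.1464) T_B=(-31.8229,-27.0053) sweep=61.7047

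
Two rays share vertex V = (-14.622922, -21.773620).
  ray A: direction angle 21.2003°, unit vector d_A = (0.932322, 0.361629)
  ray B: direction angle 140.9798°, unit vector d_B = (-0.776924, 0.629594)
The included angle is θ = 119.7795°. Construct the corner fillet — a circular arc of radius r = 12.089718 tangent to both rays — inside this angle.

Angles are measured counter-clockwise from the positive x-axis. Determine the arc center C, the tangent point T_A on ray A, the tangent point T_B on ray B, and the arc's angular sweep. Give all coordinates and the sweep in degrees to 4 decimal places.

center=(-12.4584,-7.9667) T_A=(-8.0864,-19.2382) T_B=(-20.0700,-17.3595) sweep=60.2205

bisector direction at 81.0901° = (0.154882,0.987933)
center distance |VC| = r/sin(θ/2) = 12.089718/sin(59.8897°) = 13.975556
C = V + |VC|·bis = (-12.4584,-7.9667)
T_A = V + ((C−V)·d_A)·d_A = V + 7.0111·d_A = (-8.0864,-19.2382)
T_B = V + ((C−V)·d_B)·d_B = V + 7.0111·d_B = (-20.0700,-17.3595)
sweep = 180° − θ = 60.2205°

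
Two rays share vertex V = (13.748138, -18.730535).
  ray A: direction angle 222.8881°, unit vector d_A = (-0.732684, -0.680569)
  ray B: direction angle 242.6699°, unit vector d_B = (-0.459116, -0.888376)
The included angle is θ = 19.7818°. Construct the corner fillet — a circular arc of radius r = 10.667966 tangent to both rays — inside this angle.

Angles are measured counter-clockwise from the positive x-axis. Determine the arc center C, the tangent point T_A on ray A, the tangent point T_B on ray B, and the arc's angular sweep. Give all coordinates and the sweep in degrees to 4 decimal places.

center=(-23.8187,-68.1854) T_A=(-31.0790,-60.3691) T_B=(-14.3415,-73.0832) sweep=160.2182

bisector direction at 232.7790° = (-0.604891,-0.796308)
center distance |VC| = r/sin(θ/2) = 10.667966/sin(9.8909°) = 62.105153
C = V + |VC|·bis = (-23.8187,-68.1854)
T_A = V + ((C−V)·d_A)·d_A = V + 61.1821·d_A = (-31.0790,-60.3691)
T_B = V + ((C−V)·d_B)·d_B = V + 61.1821·d_B = (-14.3415,-73.0832)
sweep = 180° − θ = 160.2182°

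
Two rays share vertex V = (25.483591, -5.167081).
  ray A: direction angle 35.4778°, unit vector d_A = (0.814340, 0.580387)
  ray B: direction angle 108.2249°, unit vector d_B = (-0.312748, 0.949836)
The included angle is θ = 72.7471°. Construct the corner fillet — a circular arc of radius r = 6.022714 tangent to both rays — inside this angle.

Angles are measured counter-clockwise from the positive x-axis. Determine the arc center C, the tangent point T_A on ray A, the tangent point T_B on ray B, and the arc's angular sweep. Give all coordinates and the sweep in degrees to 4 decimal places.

center=(28.6469,4.4832) T_A=(32.1424,-0.4213) T_B=(22.9263,2.5996) sweep=107.2529

bisector direction at 71.8513° = (0.311483,0.950252)
center distance |VC| = r/sin(θ/2) = 6.022714/sin(36.3736°) = 10.155538
C = V + |VC|·bis = (28.6469,4.4832)
T_A = V + ((C−V)·d_A)·d_A = V + 8.1769·d_A = (32.1424,-0.4213)
T_B = V + ((C−V)·d_B)·d_B = V + 8.1769·d_B = (22.9263,2.5996)
sweep = 180° − θ = 107.2529°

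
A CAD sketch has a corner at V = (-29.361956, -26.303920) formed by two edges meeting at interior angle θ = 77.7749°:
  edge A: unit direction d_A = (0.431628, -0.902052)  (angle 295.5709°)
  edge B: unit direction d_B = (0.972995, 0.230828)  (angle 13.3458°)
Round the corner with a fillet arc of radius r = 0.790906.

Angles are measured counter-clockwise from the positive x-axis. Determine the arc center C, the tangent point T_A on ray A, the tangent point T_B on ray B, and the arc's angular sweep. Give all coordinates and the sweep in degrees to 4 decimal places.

bisector direction at 334.4583° = (0.902272,-0.431167)
center distance |VC| = r/sin(θ/2) = 0.790906/sin(38.8875°) = 1.259821
C = V + |VC|·bis = (-28.2253,-26.8471)
T_A = V + ((C−V)·d_A)·d_A = V + 0.9806·d_A = (-28.9387,-27.1885)
T_B = V + ((C−V)·d_B)·d_B = V + 0.9806·d_B = (-28.4078,-26.0776)
sweep = 180° − θ = 102.2251°

center=(-28.2253,-26.8471) T_A=(-28.9387,-27.1885) T_B=(-28.4078,-26.0776) sweep=102.2251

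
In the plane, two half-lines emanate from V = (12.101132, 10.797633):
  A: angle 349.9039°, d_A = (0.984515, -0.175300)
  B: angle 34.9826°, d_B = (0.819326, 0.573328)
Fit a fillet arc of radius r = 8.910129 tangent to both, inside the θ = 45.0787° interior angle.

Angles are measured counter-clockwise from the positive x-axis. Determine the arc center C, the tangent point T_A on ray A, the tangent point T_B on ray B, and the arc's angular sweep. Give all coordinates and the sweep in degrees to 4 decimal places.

center=(34.7999,15.8062) T_A=(33.2379,7.0341) T_B=(29.6914,23.1065) sweep=134.9213

bisector direction at 12.4433° = (0.976510,0.215473)
center distance |VC| = r/sin(θ/2) = 8.910129/sin(22.5393°) = 23.244754
C = V + |VC|·bis = (34.7999,15.8062)
T_A = V + ((C−V)·d_A)·d_A = V + 21.4692·d_A = (33.2379,7.0341)
T_B = V + ((C−V)·d_B)·d_B = V + 21.4692·d_B = (29.6914,23.1065)
sweep = 180° − θ = 134.9213°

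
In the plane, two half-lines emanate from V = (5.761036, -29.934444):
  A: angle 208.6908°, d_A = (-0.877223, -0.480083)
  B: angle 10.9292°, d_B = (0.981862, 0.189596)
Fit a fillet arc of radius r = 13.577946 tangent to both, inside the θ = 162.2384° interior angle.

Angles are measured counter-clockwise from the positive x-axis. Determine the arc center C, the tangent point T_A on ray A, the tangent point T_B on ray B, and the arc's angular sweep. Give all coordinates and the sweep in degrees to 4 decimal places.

center=(10.4185,-42.8639) T_A=(3.8999,-30.9530) T_B=(7.8441,-29.5322) sweep=17.7616

bisector direction at 289.8100° = (0.338902,-0.940822)
center distance |VC| = r/sin(θ/2) = 13.577946/sin(81.1192°) = 13.742698
C = V + |VC|·bis = (10.4185,-42.8639)
T_A = V + ((C−V)·d_A)·d_A = V + 2.1216·d_A = (3.8999,-30.9530)
T_B = V + ((C−V)·d_B)·d_B = V + 2.1216·d_B = (7.8441,-29.5322)
sweep = 180° − θ = 17.7616°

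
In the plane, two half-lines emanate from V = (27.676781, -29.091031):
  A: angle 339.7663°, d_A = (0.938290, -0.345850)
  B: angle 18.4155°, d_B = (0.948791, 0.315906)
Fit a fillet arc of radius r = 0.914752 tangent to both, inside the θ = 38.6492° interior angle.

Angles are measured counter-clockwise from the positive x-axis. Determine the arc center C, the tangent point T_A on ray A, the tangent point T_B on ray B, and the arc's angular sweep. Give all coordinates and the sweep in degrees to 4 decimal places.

bisector direction at 359.0909° = (0.999874,-0.015866)
center distance |VC| = r/sin(θ/2) = 0.914752/sin(19.3246°) = 2.764273
C = V + |VC|·bis = (30.4407,-29.1349)
T_A = V + ((C−V)·d_A)·d_A = V + 2.6085·d_A = (30.1243,-29.9932)
T_B = V + ((C−V)·d_B)·d_B = V + 2.6085·d_B = (30.1517,-28.2670)
sweep = 180° − θ = 141.3508°

center=(30.4407,-29.1349) T_A=(30.1243,-29.9932) T_B=(30.1517,-28.2670) sweep=141.3508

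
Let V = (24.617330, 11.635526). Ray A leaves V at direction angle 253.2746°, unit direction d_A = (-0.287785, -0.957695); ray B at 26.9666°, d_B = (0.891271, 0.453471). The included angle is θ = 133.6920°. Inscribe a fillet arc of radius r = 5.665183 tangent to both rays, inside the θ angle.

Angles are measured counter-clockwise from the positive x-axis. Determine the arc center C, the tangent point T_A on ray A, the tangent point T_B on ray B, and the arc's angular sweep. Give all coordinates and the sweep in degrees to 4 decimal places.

bisector direction at 320.1206° = (0.767396,-0.641174)
center distance |VC| = r/sin(θ/2) = 5.665183/sin(66.8460°) = 6.161482
C = V + |VC|·bis = (29.3456,7.6849)
T_A = V + ((C−V)·d_A)·d_A = V + 2.4227·d_A = (23.9201,9.3153)
T_B = V + ((C−V)·d_B)·d_B = V + 2.4227·d_B = (26.7766,12.7342)
sweep = 180° − θ = 46.3080°

center=(29.3456,7.6849) T_A=(23.9201,9.3153) T_B=(26.7766,12.7342) sweep=46.3080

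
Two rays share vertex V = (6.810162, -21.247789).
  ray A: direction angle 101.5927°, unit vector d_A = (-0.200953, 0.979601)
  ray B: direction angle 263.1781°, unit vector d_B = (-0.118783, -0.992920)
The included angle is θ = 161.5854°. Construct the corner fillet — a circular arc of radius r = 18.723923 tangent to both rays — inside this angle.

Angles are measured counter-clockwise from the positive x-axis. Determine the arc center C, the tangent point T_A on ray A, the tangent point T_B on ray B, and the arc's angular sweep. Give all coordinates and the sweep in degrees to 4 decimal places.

bisector direction at 182.3854° = (-0.999133,-0.041621)
center distance |VC| = r/sin(θ/2) = 18.723923/sin(80.7927°) = 18.968313
C = V + |VC|·bis = (-12.1417,-22.0373)
T_A = V + ((C−V)·d_A)·d_A = V + 3.0351·d_A = (6.2003,-18.2746)
T_B = V + ((C−V)·d_B)·d_B = V + 3.0351·d_B = (6.4496,-24.2614)
sweep = 180° − θ = 18.4146°

center=(-12.1417,-22.0373) T_A=(6.2003,-18.2746) T_B=(6.4496,-24.2614) sweep=18.4146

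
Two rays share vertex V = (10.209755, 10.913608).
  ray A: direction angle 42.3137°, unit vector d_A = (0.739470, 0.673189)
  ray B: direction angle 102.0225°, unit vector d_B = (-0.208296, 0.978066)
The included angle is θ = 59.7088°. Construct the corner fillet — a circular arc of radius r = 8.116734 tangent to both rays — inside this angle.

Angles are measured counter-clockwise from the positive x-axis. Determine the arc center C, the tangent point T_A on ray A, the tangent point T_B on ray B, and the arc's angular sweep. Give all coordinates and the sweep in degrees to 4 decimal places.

bisector direction at 72.1681° = (0.306225,0.951959)
center distance |VC| = r/sin(θ/2) = 8.116734/sin(29.8544°) = 16.305288
C = V + |VC|·bis = (15.2028,26.4356)
T_A = V + ((C−V)·d_A)·d_A = V + 14.1415·d_A = (20.6669,20.4335)
T_B = V + ((C−V)·d_B)·d_B = V + 14.1415·d_B = (7.2641,24.7449)
sweep = 180° − θ = 120.2912°

center=(15.2028,26.4356) T_A=(20.6669,20.4335) T_B=(7.2641,24.7449) sweep=120.2912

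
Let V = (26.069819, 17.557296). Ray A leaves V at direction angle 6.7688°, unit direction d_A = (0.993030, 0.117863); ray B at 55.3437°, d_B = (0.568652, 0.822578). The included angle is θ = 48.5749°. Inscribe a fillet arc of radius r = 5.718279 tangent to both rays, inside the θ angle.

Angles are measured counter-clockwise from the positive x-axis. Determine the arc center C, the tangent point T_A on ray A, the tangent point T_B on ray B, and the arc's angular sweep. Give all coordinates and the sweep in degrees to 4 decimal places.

bisector direction at 31.0563° = (0.856661,0.515879)
center distance |VC| = r/sin(θ/2) = 5.718279/sin(24.2874°) = 13.902442
C = V + |VC|·bis = (37.9795,24.7293)
T_A = V + ((C−V)·d_A)·d_A = V + 12.6720·d_A = (38.6535,19.0509)
T_B = V + ((C−V)·d_B)·d_B = V + 12.6720·d_B = (33.2758,27.9810)
sweep = 180° − θ = 131.4251°

center=(37.9795,24.7293) T_A=(38.6535,19.0509) T_B=(33.2758,27.9810) sweep=131.4251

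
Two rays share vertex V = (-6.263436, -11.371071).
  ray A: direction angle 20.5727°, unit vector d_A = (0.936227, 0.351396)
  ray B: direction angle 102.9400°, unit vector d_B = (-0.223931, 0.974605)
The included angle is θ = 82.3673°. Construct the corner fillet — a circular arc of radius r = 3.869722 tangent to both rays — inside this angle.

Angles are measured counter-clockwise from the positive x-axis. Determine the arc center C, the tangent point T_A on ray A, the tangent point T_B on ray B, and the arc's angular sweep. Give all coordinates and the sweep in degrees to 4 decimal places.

bisector direction at 61.7563° = (0.473222,0.880943)
center distance |VC| = r/sin(θ/2) = 3.869722/sin(41.1837°) = 5.876797
C = V + |VC|·bis = (-3.4824,-6.1939)
T_A = V + ((C−V)·d_A)·d_A = V + 4.4229·d_A = (-2.1226,-9.8169)
T_B = V + ((C−V)·d_B)·d_B = V + 4.4229·d_B = (-7.2539,-7.0605)
sweep = 180° − θ = 97.6327°

center=(-3.4824,-6.1939) T_A=(-2.1226,-9.8169) T_B=(-7.2539,-7.0605) sweep=97.6327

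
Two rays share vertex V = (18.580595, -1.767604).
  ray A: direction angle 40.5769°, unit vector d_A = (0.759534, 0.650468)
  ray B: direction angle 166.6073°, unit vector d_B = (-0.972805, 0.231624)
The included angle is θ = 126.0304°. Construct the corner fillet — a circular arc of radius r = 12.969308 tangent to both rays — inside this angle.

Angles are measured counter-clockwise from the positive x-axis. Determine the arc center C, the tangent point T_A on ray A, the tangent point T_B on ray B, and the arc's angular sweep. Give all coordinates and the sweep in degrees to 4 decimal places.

center=(15.1603,12.3786) T_A=(23.5964,2.5280) T_B=(12.1563,-0.2380) sweep=53.9696

bisector direction at 103.5921° = (-0.235008,0.971993)
center distance |VC| = r/sin(θ/2) = 12.969308/sin(63.0152°) = 14.553828
C = V + |VC|·bis = (15.1603,12.3786)
T_A = V + ((C−V)·d_A)·d_A = V + 6.6039·d_A = (23.5964,2.5280)
T_B = V + ((C−V)·d_B)·d_B = V + 6.6039·d_B = (12.1563,-0.2380)
sweep = 180° − θ = 53.9696°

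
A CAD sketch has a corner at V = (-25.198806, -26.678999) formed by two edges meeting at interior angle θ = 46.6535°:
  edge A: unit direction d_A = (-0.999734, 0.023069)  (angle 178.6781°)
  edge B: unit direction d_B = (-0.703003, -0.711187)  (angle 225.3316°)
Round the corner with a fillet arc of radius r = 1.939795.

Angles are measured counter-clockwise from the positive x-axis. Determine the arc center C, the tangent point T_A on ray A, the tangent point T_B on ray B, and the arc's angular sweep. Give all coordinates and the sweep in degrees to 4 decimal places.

center=(-29.7407,-28.5145) T_A=(-29.6960,-26.5752) T_B=(-28.3612,-29.8782) sweep=133.3465

bisector direction at 202.0049° = (-0.927152,-0.374685)
center distance |VC| = r/sin(θ/2) = 1.939795/sin(23.3268°) = 4.898791
C = V + |VC|·bis = (-29.7407,-28.5145)
T_A = V + ((C−V)·d_A)·d_A = V + 4.4984·d_A = (-29.6960,-26.5752)
T_B = V + ((C−V)·d_B)·d_B = V + 4.4984·d_B = (-28.3612,-29.8782)
sweep = 180° − θ = 133.3465°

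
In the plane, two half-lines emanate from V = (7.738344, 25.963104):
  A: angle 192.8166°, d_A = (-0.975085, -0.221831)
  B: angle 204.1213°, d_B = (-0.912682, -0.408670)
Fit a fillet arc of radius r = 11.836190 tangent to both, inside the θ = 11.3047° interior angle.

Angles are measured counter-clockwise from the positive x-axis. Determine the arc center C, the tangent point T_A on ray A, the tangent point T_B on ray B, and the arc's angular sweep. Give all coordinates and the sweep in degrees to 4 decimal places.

bisector direction at 198.4690° = (-0.948495,-0.316791)
center distance |VC| = r/sin(θ/2) = 11.836190/sin(5.6524°) = 120.173908
C = V + |VC|·bis = (-106.2461,-12.1069)
T_A = V + ((C−V)·d_A)·d_A = V + 119.5896·d_A = (-108.8717,-0.5656)
T_B = V + ((C−V)·d_B)·d_B = V + 119.5896·d_B = (-101.4090,-22.9096)
sweep = 180° − θ = 168.6953°

center=(-106.2461,-12.1069) T_A=(-108.8717,-0.5656) T_B=(-101.4090,-22.9096) sweep=168.6953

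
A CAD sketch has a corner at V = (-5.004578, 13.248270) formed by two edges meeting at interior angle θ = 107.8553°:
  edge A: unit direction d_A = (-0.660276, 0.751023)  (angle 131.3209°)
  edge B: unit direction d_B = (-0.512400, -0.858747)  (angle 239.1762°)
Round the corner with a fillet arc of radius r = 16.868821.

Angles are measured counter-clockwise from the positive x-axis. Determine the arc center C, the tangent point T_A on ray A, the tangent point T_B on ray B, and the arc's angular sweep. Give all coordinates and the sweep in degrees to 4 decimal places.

bisector direction at 185.2485° = (-0.995807,-0.091476)
center distance |VC| = r/sin(θ/2) = 16.868821/sin(53.9276°) = 20.870173
C = V + |VC|·bis = (-25.7872,11.3391)
T_A = V + ((C−V)·d_A)·d_A = V + 12.2885·d_A = (-13.1184,22.4772)
T_B = V + ((C−V)·d_B)·d_B = V + 12.2885·d_B = (-11.3012,2.6956)
sweep = 180° − θ = 72.1447°

center=(-25.7872,11.3391) T_A=(-13.1184,22.4772) T_B=(-11.3012,2.6956) sweep=72.1447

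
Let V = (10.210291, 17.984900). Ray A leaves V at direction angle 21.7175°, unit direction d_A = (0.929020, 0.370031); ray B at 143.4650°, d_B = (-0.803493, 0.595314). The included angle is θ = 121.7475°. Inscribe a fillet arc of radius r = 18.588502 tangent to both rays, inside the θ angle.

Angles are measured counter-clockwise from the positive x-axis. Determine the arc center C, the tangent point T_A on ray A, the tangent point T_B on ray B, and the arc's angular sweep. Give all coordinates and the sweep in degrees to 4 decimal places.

bisector direction at 82.5913° = (0.128947,0.991651)
center distance |VC| = r/sin(θ/2) = 18.588502/sin(60.8738°) = 21.279282
C = V + |VC|·bis = (12.9542,39.0865)
T_A = V + ((C−V)·d_A)·d_A = V + 10.3574·d_A = (19.8325,21.8174)
T_B = V + ((C−V)·d_B)·d_B = V + 10.3574·d_B = (1.8882,24.1508)
sweep = 180° − θ = 58.2525°

center=(12.9542,39.0865) T_A=(19.8325,21.8174) T_B=(1.8882,24.1508) sweep=58.2525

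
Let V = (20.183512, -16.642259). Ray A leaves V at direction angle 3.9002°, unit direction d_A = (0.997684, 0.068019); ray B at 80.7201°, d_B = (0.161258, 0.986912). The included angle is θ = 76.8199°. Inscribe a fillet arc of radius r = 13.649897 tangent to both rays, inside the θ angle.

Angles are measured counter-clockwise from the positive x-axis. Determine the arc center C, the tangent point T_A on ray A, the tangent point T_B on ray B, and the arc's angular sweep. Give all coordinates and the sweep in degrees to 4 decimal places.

center=(36.4309,-1.8530) T_A=(37.3594,-15.4713) T_B=(22.9597,0.3482) sweep=103.1801

bisector direction at 42.3102° = (0.739512,0.673144)
center distance |VC| = r/sin(θ/2) = 13.649897/sin(38.4100°) = 21.970467
C = V + |VC|·bis = (36.4309,-1.8530)
T_A = V + ((C−V)·d_A)·d_A = V + 17.2157·d_A = (37.3594,-15.4713)
T_B = V + ((C−V)·d_B)·d_B = V + 17.2157·d_B = (22.9597,0.3482)
sweep = 180° − θ = 103.1801°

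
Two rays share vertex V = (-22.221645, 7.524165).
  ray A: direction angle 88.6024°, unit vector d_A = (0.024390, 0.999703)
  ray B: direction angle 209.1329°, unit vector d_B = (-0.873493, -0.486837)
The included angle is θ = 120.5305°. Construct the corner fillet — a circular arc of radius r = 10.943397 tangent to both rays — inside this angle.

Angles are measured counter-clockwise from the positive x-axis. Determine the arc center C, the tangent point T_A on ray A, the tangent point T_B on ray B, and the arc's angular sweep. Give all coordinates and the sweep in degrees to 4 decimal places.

center=(-33.0093,14.0400) T_A=(-22.0692,13.7731) T_B=(-27.6817,4.4810) sweep=59.4695

bisector direction at 148.8677° = (-0.855975,0.517017)
center distance |VC| = r/sin(θ/2) = 10.943397/sin(60.2653°) = 12.602796
C = V + |VC|·bis = (-33.0093,14.0400)
T_A = V + ((C−V)·d_A)·d_A = V + 6.2508·d_A = (-22.0692,13.7731)
T_B = V + ((C−V)·d_B)·d_B = V + 6.2508·d_B = (-27.6817,4.4810)
sweep = 180° − θ = 59.4695°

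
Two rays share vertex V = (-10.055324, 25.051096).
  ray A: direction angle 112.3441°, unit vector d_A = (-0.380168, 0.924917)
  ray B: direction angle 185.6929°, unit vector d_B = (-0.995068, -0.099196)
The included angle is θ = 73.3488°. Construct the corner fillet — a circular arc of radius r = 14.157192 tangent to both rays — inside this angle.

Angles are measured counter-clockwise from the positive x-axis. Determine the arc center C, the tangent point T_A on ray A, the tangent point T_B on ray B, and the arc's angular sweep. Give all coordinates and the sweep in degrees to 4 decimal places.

center=(-30.3770,37.2526) T_A=(-17.2827,42.6347) T_B=(-28.9726,23.1653) sweep=106.6512

bisector direction at 149.0185° = (-0.857334,0.514761)
center distance |VC| = r/sin(θ/2) = 14.157192/sin(36.6744°) = 23.703294
C = V + |VC|·bis = (-30.3770,37.2526)
T_A = V + ((C−V)·d_A)·d_A = V + 19.0111·d_A = (-17.2827,42.6347)
T_B = V + ((C−V)·d_B)·d_B = V + 19.0111·d_B = (-28.9726,23.1653)
sweep = 180° − θ = 106.6512°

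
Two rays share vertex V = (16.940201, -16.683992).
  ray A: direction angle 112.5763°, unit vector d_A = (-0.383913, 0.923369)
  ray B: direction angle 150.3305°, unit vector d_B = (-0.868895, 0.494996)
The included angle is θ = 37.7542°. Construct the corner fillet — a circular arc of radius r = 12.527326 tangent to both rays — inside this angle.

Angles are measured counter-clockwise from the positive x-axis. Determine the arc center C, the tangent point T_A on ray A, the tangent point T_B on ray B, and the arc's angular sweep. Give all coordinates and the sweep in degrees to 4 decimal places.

center=(-8.6926,12.3362) T_A=(2.8747,17.1456) T_B=(-14.8936,1.4512) sweep=142.2458

bisector direction at 131.4534° = (-0.662011,0.749494)
center distance |VC| = r/sin(θ/2) = 12.527326/sin(18.8771°) = 38.719647
C = V + |VC|·bis = (-8.6926,12.3362)
T_A = V + ((C−V)·d_A)·d_A = V + 36.6371·d_A = (2.8747,17.1456)
T_B = V + ((C−V)·d_B)·d_B = V + 36.6371·d_B = (-14.8936,1.4512)
sweep = 180° − θ = 142.2458°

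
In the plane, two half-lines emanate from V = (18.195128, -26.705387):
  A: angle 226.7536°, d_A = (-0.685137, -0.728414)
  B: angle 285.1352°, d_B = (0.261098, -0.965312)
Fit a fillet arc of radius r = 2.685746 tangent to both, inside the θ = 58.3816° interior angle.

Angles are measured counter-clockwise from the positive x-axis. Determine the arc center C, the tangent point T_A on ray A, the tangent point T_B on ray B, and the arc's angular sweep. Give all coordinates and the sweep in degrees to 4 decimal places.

bisector direction at 255.9444° = (-0.242863,-0.970061)
center distance |VC| = r/sin(θ/2) = 2.685746/sin(29.1908°) = 5.506743
C = V + |VC|·bis = (16.8577,-32.0473)
T_A = V + ((C−V)·d_A)·d_A = V + 4.8074·d_A = (14.9014,-30.2072)
T_B = V + ((C−V)·d_B)·d_B = V + 4.8074·d_B = (19.4503,-31.3460)
sweep = 180° − θ = 121.6184°

center=(16.8577,-32.0473) T_A=(14.9014,-30.2072) T_B=(19.4503,-31.3460) sweep=121.6184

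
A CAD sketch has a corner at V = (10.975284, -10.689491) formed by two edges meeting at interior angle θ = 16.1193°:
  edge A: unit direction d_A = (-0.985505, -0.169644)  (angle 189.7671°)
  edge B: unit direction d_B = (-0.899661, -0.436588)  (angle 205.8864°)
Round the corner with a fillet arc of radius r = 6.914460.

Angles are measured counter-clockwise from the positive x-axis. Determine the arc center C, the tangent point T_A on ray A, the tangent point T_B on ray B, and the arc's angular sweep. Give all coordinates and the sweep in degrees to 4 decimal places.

bisector direction at 197.8268° = (-0.951987,-0.306140)
center distance |VC| = r/sin(θ/2) = 6.914460/sin(8.0596°) = 49.317144
C = V + |VC|·bis = (-35.9740,-25.7874)
T_A = V + ((C−V)·d_A)·d_A = V + 48.8300·d_A = (-37.1470,-18.9732)
T_B = V + ((C−V)·d_B)·d_B = V + 48.8300·d_B = (-32.9552,-32.0081)
sweep = 180° − θ = 163.8807°

center=(-35.9740,-25.7874) T_A=(-37.1470,-18.9732) T_B=(-32.9552,-32.0081) sweep=163.8807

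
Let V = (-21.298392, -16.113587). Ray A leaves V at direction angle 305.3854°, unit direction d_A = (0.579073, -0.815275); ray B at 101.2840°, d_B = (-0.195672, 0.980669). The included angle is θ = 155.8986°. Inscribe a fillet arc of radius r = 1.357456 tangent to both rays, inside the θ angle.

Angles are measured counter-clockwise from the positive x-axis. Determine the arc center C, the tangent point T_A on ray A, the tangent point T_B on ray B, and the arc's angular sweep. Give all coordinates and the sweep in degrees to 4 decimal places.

bisector direction at 23.3347° = (0.918207,0.396102)
center distance |VC| = r/sin(θ/2) = 1.357456/sin(77.9493°) = 1.388044
C = V + |VC|·bis = (-20.0239,-15.5638)
T_A = V + ((C−V)·d_A)·d_A = V + 0.2898·d_A = (-21.1306,-16.3498)
T_B = V + ((C−V)·d_B)·d_B = V + 0.2898·d_B = (-21.3551,-15.8294)
sweep = 180° − θ = 24.1014°

center=(-20.0239,-15.5638) T_A=(-21.1306,-16.3498) T_B=(-21.3551,-15.8294) sweep=24.1014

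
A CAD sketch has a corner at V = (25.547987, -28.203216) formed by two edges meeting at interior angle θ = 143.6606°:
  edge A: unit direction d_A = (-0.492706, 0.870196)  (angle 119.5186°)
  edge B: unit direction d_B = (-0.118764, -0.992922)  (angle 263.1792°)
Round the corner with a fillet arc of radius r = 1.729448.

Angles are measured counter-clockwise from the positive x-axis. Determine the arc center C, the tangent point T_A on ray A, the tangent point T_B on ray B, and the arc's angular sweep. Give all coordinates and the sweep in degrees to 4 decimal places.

bisector direction at 191.3489° = (-0.980447,-0.196783)
center distance |VC| = r/sin(θ/2) = 1.729448/sin(71.8303°) = 1.820209
C = V + |VC|·bis = (23.7634,-28.5614)
T_A = V + ((C−V)·d_A)·d_A = V + 0.5676·d_A = (25.2683,-27.7093)
T_B = V + ((C−V)·d_B)·d_B = V + 0.5676·d_B = (25.4806,-28.7668)
sweep = 180° − θ = 36.3394°

center=(23.7634,-28.5614) T_A=(25.2683,-27.7093) T_B=(25.4806,-28.7668) sweep=36.3394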